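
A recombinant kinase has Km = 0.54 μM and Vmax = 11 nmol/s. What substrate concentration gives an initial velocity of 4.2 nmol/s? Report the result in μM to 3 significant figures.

0.334 μM

Rearranging v = Vmax[S]/(Km+[S]) gives [S] = Km·v/(Vmax − v).
[S] = 0.54 × 4.2 / (11 − 4.2) = 2.268/6.800 = 0.334 μM.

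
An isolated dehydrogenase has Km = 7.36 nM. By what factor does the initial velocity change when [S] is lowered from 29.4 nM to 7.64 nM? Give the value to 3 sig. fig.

The fractional saturations are [S]/(Km+[S]) = 29.4/36.76 = 0.7998 and 7.64/15.00 = 0.5093.
v₂/v₁ is just their ratio: 0.5093/0.7998 = 0.637.

0.637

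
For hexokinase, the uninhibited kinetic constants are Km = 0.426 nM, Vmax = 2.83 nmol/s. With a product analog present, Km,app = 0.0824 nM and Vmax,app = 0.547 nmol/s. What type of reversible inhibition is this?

Both Km and Vmax decrease by the same factor (~5.17-fold) — characteristic of uncompetitive inhibition.

uncompetitive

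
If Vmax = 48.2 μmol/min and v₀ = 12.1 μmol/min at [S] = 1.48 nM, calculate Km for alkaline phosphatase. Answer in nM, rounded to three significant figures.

v/Vmax = 12.1/48.2 = 0.2510 = [S]/(Km+[S]).
So Km + [S] = [S]/0.2510 = 5.896 nM, giving Km = 5.896 − 1.48 = 4.42 nM.

4.42 nM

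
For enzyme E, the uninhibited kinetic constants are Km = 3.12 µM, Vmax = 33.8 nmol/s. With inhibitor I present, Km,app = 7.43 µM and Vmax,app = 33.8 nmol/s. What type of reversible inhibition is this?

Km increases (3.12 → 7.43 µM) while Vmax is unchanged — the hallmark of competitive inhibition.

competitive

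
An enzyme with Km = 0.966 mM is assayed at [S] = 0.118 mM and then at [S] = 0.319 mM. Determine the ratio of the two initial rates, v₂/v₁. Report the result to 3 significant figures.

2.28

Since Vmax cancels, v₂/v₁ = [S]₂(Km+[S]₁) / [S]₁(Km+[S]₂).
= 0.319×(0.966+0.118) / (0.118×(0.966+0.319)) = 0.3458/0.1516 = 2.28.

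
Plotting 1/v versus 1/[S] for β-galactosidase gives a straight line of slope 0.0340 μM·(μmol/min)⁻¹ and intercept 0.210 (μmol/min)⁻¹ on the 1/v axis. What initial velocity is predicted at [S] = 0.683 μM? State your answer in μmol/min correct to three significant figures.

3.85 μmol/min

The y-intercept is 1/Vmax, so Vmax = 1/0.210 = 4.76 μmol/min.
The slope is Km/Vmax, so Km = 0.0340 × 4.76 = 0.162 μM.
Then v = 4.76 × 0.683/(0.162 + 0.683) = 3.85 μmol/min.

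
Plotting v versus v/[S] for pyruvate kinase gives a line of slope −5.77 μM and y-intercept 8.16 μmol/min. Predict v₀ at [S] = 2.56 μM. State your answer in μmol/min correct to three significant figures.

In the Eadie–Hofstee form v = Vmax − Km·(v/[S]), the slope is −Km and the intercept is Vmax, so Km = 5.77 μM and Vmax = 8.16 μmol/min.
v = 8.16 × 2.56/(5.77 + 2.56) = 2.51 μmol/min.

2.51 μmol/min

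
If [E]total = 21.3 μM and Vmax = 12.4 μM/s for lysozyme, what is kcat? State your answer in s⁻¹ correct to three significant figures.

0.582 s⁻¹

kcat = Vmax/[E]total = 12.4 μM/s / 21.3 μM = 0.582 s⁻¹.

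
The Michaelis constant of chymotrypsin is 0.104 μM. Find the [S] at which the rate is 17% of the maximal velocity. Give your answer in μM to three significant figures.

v/Vmax = [S]/(Km+[S]) = 0.17, so [S] = Km·0.17/(1 − 0.17) = 0.104 × 0.2048.
[S] = 0.0213 μM.

0.0213 μM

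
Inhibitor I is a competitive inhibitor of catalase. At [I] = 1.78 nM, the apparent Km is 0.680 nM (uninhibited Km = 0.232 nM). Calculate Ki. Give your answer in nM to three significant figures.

Competitive: Km,app = α·Km with α = 1 + [I]/Ki.
α = Km,app/Km = 0.680/0.232 = 2.931.
Since α = 1 + [I]/Ki, [I]/Ki = 2.931 − 1 = 1.931 and Ki = 1.78/1.931 = 0.922 nM.

0.922 nM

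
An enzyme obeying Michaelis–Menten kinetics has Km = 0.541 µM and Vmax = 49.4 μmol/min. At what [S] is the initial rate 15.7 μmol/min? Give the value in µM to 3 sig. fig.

0.252 µM

The required fractional saturation is v/Vmax = 15.7/49.4 = 0.3178.
Then [S]/(Km+[S]) = 0.3178 ⇒ [S] = 0.541 × 0.3178/(1 − 0.3178) = 0.252 µM.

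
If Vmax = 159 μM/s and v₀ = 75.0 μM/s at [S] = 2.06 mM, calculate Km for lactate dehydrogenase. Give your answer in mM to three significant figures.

2.31 mM

v/Vmax = 75.0/159 = 0.4717 = [S]/(Km+[S]).
So Km + [S] = [S]/0.4717 = 4.367 mM, giving Km = 4.367 − 2.06 = 2.31 mM.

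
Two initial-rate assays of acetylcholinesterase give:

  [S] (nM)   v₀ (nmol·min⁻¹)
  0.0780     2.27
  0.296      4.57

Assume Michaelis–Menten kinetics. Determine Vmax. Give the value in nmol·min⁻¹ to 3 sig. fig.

From v = Vmax[S]/(Km+[S]), each point gives Vmax = v(Km+[S])/[S].
Equating: 2.27(Km+0.0780)/0.0780 = 4.57(Km+0.296)/0.296.
29.10·Km + 2.27 = 15.44·Km + 4.57, so (29.10 − 15.44)·Km = 4.57 − 2.27.
Km = 2.300/13.66 = 0.168 nM; then Vmax = 2.27(0.168+0.0780)/0.0780 = 7.17 nmol·min⁻¹.

7.17 nmol·min⁻¹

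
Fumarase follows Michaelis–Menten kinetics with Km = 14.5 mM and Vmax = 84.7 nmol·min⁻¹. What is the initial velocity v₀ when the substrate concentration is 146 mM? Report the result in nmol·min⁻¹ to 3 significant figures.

77.0 nmol·min⁻¹

[S]/(Km+[S]) = 146/160.5 = 0.9097, the fractional saturation.
v = 0.9097 × Vmax = 0.9097 × 84.7 = 77.0 nmol·min⁻¹.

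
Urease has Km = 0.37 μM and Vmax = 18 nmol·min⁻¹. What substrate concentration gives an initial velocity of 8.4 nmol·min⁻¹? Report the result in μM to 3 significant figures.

Rearranging v = Vmax[S]/(Km+[S]) gives [S] = Km·v/(Vmax − v).
[S] = 0.37 × 8.4 / (18 − 8.4) = 3.108/9.600 = 0.324 μM.

0.324 μM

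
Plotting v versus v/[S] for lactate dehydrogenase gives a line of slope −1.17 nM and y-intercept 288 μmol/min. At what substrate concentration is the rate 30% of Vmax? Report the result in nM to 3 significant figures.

The Eadie–Hofstee slope gives Km = 1.17 nM (slope = −Km).
v/Vmax = [S]/(Km+[S]) = 0.3 ⇒ [S] = Km·0.3/(1−0.3) = 1.17 × 0.4286 = 0.501 nM.

0.501 nM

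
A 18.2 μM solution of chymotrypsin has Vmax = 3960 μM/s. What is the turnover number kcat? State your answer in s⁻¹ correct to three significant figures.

218 s⁻¹

kcat = Vmax/[E]total = 3960 μM/s / 18.2 μM = 218 s⁻¹.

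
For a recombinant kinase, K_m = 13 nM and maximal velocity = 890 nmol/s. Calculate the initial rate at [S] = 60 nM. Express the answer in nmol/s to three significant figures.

732 nmol/s

v = Vmax·[S]/(Km + [S]) = 890 × 60 / (13 + 60)
  = 53400 / 73.00 = 732 nmol/s.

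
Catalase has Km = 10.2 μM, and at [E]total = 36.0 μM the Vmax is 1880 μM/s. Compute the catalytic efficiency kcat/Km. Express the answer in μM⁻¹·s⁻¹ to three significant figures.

kcat = Vmax/[E]total = 1880/36.0 = 52.2 s⁻¹.
kcat/Km = 52.2/10.2 = 5.12 μM⁻¹·s⁻¹.

5.12 μM⁻¹·s⁻¹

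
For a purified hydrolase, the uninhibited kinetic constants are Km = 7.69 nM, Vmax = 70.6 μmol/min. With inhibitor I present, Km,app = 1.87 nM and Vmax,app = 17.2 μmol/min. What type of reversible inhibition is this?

Both Km and Vmax decrease by the same factor (~4.11-fold) — characteristic of uncompetitive inhibition.

uncompetitive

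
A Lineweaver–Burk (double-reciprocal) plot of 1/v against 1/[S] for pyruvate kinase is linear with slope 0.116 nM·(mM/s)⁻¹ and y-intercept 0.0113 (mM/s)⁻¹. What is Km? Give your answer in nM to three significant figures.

10.3 nM

y-intercept = 1/Vmax ⇒ Vmax = 88.5 mM/s; slope = Km/Vmax ⇒ Km = slope × Vmax.
Km = 0.116 × 88.5 = 10.3 nM.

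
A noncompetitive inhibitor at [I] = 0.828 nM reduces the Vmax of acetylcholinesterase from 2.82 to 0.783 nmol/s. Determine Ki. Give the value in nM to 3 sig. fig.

Noncompetitive: Vmax,app = Vmax/α with α = 1 + [I]/Ki.
α = Vmax/Vmax,app = 2.82/0.783 = 3.602.
Since α = 1 + [I]/Ki, [I]/Ki = 3.602 − 1 = 2.602 and Ki = 0.828/2.602 = 0.318 nM.

0.318 nM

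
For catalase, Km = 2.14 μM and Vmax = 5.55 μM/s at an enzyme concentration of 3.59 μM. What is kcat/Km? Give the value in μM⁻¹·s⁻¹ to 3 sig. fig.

0.722 μM⁻¹·s⁻¹

kcat = Vmax/[E]total = 5.55/3.59 = 1.55 s⁻¹.
kcat/Km = 1.55/2.14 = 0.722 μM⁻¹·s⁻¹.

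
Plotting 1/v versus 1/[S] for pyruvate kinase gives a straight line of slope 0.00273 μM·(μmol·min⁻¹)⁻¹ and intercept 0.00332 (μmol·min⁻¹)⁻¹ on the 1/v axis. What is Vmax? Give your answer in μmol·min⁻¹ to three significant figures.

301 μmol·min⁻¹

The y-intercept of a Lineweaver–Burk plot equals 1/Vmax, so Vmax = 1/0.00332 = 301 μmol·min⁻¹.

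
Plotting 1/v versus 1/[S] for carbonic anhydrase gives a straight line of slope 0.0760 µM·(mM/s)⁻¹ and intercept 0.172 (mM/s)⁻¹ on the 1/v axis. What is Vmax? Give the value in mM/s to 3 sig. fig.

The y-intercept of a Lineweaver–Burk plot equals 1/Vmax, so Vmax = 1/0.172 = 5.81 mM/s.

5.81 mM/s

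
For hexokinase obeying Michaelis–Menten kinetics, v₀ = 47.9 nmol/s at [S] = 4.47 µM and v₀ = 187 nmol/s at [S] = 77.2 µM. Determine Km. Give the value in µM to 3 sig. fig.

From v = Vmax[S]/(Km+[S]), each point gives Vmax = v(Km+[S])/[S].
Equating: 47.9(Km+4.47)/4.47 = 187(Km+77.2)/77.2.
10.72·Km + 47.9 = 2.422·Km + 187, so (10.72 − 2.422)·Km = 187 − 47.9.
Km = 139.1/8.294 = 16.8 µM; then Vmax = 47.9(16.8+4.47)/4.47 = 228 nmol/s.

16.8 µM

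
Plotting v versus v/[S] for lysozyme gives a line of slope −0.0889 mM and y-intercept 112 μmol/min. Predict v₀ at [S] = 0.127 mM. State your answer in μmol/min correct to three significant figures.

In the Eadie–Hofstee form v = Vmax − Km·(v/[S]), the slope is −Km and the intercept is Vmax, so Km = 0.0889 mM and Vmax = 112 μmol/min.
v = 112 × 0.127/(0.0889 + 0.127) = 65.9 μmol/min.

65.9 μmol/min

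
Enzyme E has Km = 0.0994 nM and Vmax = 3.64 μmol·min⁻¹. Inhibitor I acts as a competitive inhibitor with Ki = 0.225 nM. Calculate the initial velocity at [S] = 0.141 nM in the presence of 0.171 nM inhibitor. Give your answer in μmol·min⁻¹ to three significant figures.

1.62 μmol·min⁻¹

With α = 1 + [I]/Ki = 1 + 0.171/0.225 = 1.760, the competitive rate law is v = Vmax[S] / (αKm + [S]).
v = 3.64×0.141 / (1.760×0.0994 + 0.141) = 0.5132/0.3159 = 1.62 μmol·min⁻¹.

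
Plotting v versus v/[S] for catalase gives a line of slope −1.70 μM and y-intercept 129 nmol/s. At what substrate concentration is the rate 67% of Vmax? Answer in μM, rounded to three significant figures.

3.45 μM

The Eadie–Hofstee slope gives Km = 1.70 μM (slope = −Km).
v/Vmax = [S]/(Km+[S]) = 0.67 ⇒ [S] = Km·0.67/(1−0.67) = 1.70 × 2.030 = 3.45 μM.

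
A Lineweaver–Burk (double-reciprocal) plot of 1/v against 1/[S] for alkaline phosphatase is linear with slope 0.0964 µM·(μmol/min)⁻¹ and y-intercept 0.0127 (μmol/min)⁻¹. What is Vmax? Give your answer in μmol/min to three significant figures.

The y-intercept of a Lineweaver–Burk plot equals 1/Vmax, so Vmax = 1/0.0127 = 78.7 μmol/min.

78.7 μmol/min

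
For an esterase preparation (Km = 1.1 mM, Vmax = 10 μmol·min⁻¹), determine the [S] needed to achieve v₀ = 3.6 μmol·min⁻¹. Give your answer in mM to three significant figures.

The required fractional saturation is v/Vmax = 3.6/10 = 0.3600.
Then [S]/(Km+[S]) = 0.3600 ⇒ [S] = 1.1 × 0.3600/(1 − 0.3600) = 0.619 mM.

0.619 mM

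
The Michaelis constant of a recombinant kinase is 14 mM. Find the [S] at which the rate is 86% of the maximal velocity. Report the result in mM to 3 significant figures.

86.0 mM

v/Vmax = [S]/(Km+[S]) = 0.86, so [S] = Km·0.86/(1 − 0.86) = 14 × 6.143.
[S] = 86.0 mM.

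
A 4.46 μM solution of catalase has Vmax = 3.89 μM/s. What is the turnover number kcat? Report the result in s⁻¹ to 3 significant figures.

0.872 s⁻¹

kcat = Vmax/[E]total = 3.89 μM/s / 4.46 μM = 0.872 s⁻¹.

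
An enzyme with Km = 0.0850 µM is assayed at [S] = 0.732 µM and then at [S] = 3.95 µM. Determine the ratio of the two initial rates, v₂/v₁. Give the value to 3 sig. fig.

The fractional saturations are [S]/(Km+[S]) = 0.732/0.8170 = 0.8960 and 3.95/4.035 = 0.9789.
v₂/v₁ is just their ratio: 0.9789/0.8960 = 1.09.

1.09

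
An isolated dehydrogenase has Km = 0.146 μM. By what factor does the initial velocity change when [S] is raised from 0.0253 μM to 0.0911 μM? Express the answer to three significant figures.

2.60

The fractional saturations are [S]/(Km+[S]) = 0.0253/0.1713 = 0.1477 and 0.0911/0.2371 = 0.3842.
v₂/v₁ is just their ratio: 0.3842/0.1477 = 2.60.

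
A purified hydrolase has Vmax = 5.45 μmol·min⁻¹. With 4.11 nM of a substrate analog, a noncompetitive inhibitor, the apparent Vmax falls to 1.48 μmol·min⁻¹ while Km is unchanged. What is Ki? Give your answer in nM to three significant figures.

Noncompetitive: Vmax,app = Vmax/α with α = 1 + [I]/Ki.
α = Vmax/Vmax,app = 5.45/1.48 = 3.682.
Ki = [I]/(α − 1) = 4.11/2.682 = 1.53 nM.

1.53 nM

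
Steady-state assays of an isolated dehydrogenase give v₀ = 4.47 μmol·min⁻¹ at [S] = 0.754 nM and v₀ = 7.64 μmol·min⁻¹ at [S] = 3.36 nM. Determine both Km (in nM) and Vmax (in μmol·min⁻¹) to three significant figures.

Km = 0.867 nM; Vmax = 9.61 μmol·min⁻¹

In reciprocal form, 1/v = (Km/Vmax)·(1/[S]) + 1/Vmax. The two points give (1/[S], 1/v) = (1.326, 0.2237) and (0.2976, 0.1309).
Slope = (0.2237 − 0.1309)/(1.326 − 0.2976) = 0.09024; intercept = 0.2237 − 0.09024×1.326 = 0.1040.
Vmax = 1/intercept = 9.61 μmol·min⁻¹; Km = slope × Vmax = 0.09024 × 9.61 = 0.867 nM.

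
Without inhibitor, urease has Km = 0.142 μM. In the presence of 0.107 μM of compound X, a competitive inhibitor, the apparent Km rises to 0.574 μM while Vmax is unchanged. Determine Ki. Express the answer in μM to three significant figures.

Competitive: Km,app = α·Km with α = 1 + [I]/Ki.
α = Km,app/Km = 0.574/0.142 = 4.042.
Ki = [I]/(α − 1) = 0.107/3.042 = 0.0352 μM.

0.0352 μM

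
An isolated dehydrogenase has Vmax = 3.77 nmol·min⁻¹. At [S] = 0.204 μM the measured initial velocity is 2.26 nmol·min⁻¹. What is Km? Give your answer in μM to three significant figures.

From v = Vmax[S]/(Km+[S]), Km = [S](Vmax − v)/v.
Km = 0.204 × (3.77 − 2.26) / 2.26 = 0.3080/2.26 = 0.136 μM.

0.136 μM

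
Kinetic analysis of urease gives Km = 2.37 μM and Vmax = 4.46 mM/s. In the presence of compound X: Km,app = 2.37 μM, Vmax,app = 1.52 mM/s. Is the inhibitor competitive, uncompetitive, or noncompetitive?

Vmax decreases (4.46 → 1.52 mM/s) while Km is unchanged — pure noncompetitive inhibition.

noncompetitive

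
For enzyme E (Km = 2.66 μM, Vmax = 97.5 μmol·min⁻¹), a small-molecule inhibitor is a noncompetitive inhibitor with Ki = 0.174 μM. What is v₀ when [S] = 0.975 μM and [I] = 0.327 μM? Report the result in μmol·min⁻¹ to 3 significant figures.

9.08 μmol·min⁻¹

With α = 1 + [I]/Ki = 1 + 0.327/0.174 = 2.879, the noncompetitive rate law is v = (Vmax/α)·[S] / (Km + [S]).
v = (97.5/2.879)×0.975 / (2.66 + 0.975) = 33.02/3.635 = 9.08 μmol·min⁻¹.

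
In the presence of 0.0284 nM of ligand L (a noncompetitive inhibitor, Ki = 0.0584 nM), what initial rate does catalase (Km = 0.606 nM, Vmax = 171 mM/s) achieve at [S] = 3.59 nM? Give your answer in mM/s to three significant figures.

98.4 mM/s

α = 1 + [I]/Ki = 1 + 0.0284/0.0584 = 1.486.
For a noncompetitive inhibitor, Vmax is reduced to Vmax/α while Km is unchanged: Km,app = 0.606 nM, Vmax,app = 115 mM/s.
v = Vmax,app·[S]/(Km,app + [S]) = 115 × 3.59/(0.606 + 3.59) = 98.4 mM/s.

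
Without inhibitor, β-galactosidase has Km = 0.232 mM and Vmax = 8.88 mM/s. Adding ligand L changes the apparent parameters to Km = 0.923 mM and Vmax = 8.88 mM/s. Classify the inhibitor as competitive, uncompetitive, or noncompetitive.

competitive

Km increases (0.232 → 0.923 mM) while Vmax is unchanged — the hallmark of competitive inhibition.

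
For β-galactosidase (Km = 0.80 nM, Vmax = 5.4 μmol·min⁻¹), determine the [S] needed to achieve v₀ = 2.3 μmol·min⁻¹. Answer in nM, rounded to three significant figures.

The required fractional saturation is v/Vmax = 2.3/5.4 = 0.4259.
Then [S]/(Km+[S]) = 0.4259 ⇒ [S] = 0.80 × 0.4259/(1 − 0.4259) = 0.594 nM.

0.594 nM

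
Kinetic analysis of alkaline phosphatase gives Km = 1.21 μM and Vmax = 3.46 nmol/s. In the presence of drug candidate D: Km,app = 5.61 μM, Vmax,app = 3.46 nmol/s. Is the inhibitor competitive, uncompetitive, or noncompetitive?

competitive

Km increases (1.21 → 5.61 μM) while Vmax is unchanged — the hallmark of competitive inhibition.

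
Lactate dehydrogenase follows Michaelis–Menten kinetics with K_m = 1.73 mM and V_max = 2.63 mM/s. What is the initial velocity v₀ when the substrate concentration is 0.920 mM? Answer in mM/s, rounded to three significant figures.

0.913 mM/s

[S]/(Km+[S]) = 0.920/2.650 = 0.3472, the fractional saturation.
v = 0.3472 × Vmax = 0.3472 × 2.63 = 0.913 mM/s.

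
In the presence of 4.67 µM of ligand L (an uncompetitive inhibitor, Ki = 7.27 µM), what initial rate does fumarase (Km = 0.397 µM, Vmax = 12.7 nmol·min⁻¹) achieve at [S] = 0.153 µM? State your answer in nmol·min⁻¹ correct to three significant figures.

With α = 1 + [I]/Ki = 1 + 4.67/7.27 = 1.642, the uncompetitive rate law is v = (Vmax/α)·[S] / (Km/α + [S]).
v = (12.7/1.642)×0.153 / (0.397/1.642 + 0.153) = 1.183/0.3947 = 3.00 nmol·min⁻¹.

3.00 nmol·min⁻¹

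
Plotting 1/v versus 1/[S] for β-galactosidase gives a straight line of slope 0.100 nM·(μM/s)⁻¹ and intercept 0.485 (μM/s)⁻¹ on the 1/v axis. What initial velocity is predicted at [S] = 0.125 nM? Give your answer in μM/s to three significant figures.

0.778 μM/s

The y-intercept is 1/Vmax, so Vmax = 1/0.485 = 2.06 μM/s.
The slope is Km/Vmax, so Km = 0.100 × 2.06 = 0.206 nM.
Then v = 2.06 × 0.125/(0.206 + 0.125) = 0.778 μM/s.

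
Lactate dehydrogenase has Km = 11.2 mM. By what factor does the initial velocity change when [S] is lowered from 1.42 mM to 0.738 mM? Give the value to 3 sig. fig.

Since Vmax cancels, v₂/v₁ = [S]₂(Km+[S]₁) / [S]₁(Km+[S]₂).
= 0.738×(11.2+1.42) / (1.42×(11.2+0.738)) = 9.314/16.95 = 0.549.

0.549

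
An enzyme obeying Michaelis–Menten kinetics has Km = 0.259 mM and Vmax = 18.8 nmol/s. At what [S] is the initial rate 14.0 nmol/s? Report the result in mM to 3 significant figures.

Rearranging v = Vmax[S]/(Km+[S]) gives [S] = Km·v/(Vmax − v).
[S] = 0.259 × 14.0 / (18.8 − 14.0) = 3.626/4.800 = 0.755 mM.

0.755 mM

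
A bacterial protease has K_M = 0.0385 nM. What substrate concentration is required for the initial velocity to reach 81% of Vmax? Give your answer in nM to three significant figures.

0.164 nM

v/Vmax = [S]/(Km+[S]) = 0.81, so [S] = Km·0.81/(1 − 0.81) = 0.0385 × 4.263.
[S] = 0.164 nM.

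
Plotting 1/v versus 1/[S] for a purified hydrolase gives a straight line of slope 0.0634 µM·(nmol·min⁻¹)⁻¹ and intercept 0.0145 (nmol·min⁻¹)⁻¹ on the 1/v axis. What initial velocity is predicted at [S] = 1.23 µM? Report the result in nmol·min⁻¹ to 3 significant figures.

15.1 nmol·min⁻¹

The y-intercept is 1/Vmax, so Vmax = 1/0.0145 = 69.0 nmol·min⁻¹.
The slope is Km/Vmax, so Km = 0.0634 × 69.0 = 4.37 µM.
Then v = 69.0 × 1.23/(4.37 + 1.23) = 15.1 nmol·min⁻¹.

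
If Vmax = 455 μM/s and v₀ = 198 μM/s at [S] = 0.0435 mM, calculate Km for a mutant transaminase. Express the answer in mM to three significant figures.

From v = Vmax[S]/(Km+[S]), Km = [S](Vmax − v)/v.
Km = 0.0435 × (455 − 198) / 198 = 11.18/198 = 0.0565 mM.

0.0565 mM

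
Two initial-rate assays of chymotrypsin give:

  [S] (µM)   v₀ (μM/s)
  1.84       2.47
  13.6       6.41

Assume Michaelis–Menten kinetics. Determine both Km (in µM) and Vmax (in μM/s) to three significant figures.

Km = 4.52 µM; Vmax = 8.54 μM/s

In reciprocal form, 1/v = (Km/Vmax)·(1/[S]) + 1/Vmax. The two points give (1/[S], 1/v) = (0.5435, 0.4049) and (0.07353, 0.1560).
Slope = (0.4049 − 0.1560)/(0.5435 − 0.07353) = 0.5295; intercept = 0.4049 − 0.5295×0.5435 = 0.1171.
Vmax = 1/intercept = 8.54 μM/s; Km = slope × Vmax = 0.5295 × 8.54 = 4.52 µM.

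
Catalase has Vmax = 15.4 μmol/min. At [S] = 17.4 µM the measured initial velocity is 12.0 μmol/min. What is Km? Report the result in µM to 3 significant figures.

From v = Vmax[S]/(Km+[S]), Km = [S](Vmax − v)/v.
Km = 17.4 × (15.4 − 12.0) / 12.0 = 59.16/12.0 = 4.93 µM.

4.93 µM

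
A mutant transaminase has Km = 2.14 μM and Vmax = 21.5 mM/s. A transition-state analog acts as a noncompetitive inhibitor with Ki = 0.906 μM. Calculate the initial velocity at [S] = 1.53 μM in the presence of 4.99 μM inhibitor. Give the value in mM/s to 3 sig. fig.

1.38 mM/s

With α = 1 + [I]/Ki = 1 + 4.99/0.906 = 6.508, the noncompetitive rate law is v = (Vmax/α)·[S] / (Km + [S]).
v = (21.5/6.508)×1.53 / (2.14 + 1.53) = 5.055/3.670 = 1.38 mM/s.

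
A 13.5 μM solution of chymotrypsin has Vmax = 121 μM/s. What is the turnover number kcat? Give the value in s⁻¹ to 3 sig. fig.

8.96 s⁻¹

kcat = Vmax/[E]total = 121 μM/s / 13.5 μM = 8.96 s⁻¹.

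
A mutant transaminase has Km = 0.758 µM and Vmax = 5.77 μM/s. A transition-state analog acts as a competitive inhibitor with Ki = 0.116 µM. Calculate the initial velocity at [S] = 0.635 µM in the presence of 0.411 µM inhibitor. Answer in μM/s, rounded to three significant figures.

With α = 1 + [I]/Ki = 1 + 0.411/0.116 = 4.543, the competitive rate law is v = Vmax[S] / (αKm + [S]).
v = 5.77×0.635 / (4.543×0.758 + 0.635) = 3.664/4.079 = 0.898 μM/s.

0.898 μM/s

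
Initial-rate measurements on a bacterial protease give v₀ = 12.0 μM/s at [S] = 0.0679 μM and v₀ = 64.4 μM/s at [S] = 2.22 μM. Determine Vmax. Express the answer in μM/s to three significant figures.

74.7 μM/s

From v = Vmax[S]/(Km+[S]), each point gives Vmax = v(Km+[S])/[S].
Equating: 12.0(Km+0.0679)/0.0679 = 64.4(Km+2.22)/2.22.
176.7·Km + 12.0 = 29.01·Km + 64.4, so (176.7 − 29.01)·Km = 64.4 − 12.0.
Km = 52.40/147.7 = 0.355 μM; then Vmax = 12.0(0.355+0.0679)/0.0679 = 74.7 μM/s.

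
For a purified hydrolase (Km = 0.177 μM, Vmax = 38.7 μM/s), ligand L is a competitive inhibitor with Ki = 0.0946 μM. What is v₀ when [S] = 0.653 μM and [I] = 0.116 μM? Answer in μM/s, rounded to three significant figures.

24.1 μM/s

α = 1 + [I]/Ki = 1 + 0.116/0.0946 = 2.226.
For a competitive inhibitor, Vmax is unchanged and the apparent Km becomes α·Km: Km,app = 0.394 μM, Vmax,app = 38.7 μM/s.
v = Vmax,app·[S]/(Km,app + [S]) = 38.7 × 0.653/(0.394 + 0.653) = 24.1 μM/s.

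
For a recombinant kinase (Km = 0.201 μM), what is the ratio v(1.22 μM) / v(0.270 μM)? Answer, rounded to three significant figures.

The fractional saturations are [S]/(Km+[S]) = 0.270/0.4710 = 0.5732 and 1.22/1.421 = 0.8586.
v₂/v₁ is just their ratio: 0.8586/0.5732 = 1.50.

1.50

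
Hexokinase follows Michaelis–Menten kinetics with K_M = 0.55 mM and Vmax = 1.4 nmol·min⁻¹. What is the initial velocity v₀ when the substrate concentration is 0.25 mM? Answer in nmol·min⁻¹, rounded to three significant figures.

[S]/(Km+[S]) = 0.25/0.8000 = 0.3125, the fractional saturation.
v = 0.3125 × Vmax = 0.3125 × 1.4 = 0.437 nmol·min⁻¹.

0.437 nmol·min⁻¹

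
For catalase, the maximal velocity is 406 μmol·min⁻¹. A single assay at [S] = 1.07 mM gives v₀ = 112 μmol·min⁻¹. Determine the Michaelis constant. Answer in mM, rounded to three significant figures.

2.81 mM

v/Vmax = 112/406 = 0.2759 = [S]/(Km+[S]).
So Km + [S] = [S]/0.2759 = 3.879 mM, giving Km = 3.879 − 1.07 = 2.81 mM.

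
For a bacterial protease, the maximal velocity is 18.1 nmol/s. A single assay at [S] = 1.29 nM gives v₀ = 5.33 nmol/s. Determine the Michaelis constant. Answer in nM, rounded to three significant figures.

3.09 nM

From v = Vmax[S]/(Km+[S]), Km = [S](Vmax − v)/v.
Km = 1.29 × (18.1 − 5.33) / 5.33 = 16.47/5.33 = 3.09 nM.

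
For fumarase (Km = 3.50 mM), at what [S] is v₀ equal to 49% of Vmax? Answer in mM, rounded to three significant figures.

3.36 mM

v/Vmax = [S]/(Km+[S]) = 0.49, so [S] = Km·0.49/(1 − 0.49) = 3.50 × 0.9608.
[S] = 3.36 mM.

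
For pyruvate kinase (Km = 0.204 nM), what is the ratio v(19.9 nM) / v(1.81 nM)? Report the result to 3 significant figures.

The fractional saturations are [S]/(Km+[S]) = 1.81/2.014 = 0.8987 and 19.9/20.10 = 0.9899.
v₂/v₁ is just their ratio: 0.9899/0.8987 = 1.10.

1.10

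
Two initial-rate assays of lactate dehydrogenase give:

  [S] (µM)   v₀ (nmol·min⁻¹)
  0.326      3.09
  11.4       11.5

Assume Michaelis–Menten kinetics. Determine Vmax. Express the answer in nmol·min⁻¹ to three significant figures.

12.5 nmol·min⁻¹

From v = Vmax[S]/(Km+[S]), each point gives Vmax = v(Km+[S])/[S].
Equating: 3.09(Km+0.326)/0.326 = 11.5(Km+11.4)/11.4.
9.479·Km + 3.09 = 1.009·Km + 11.5, so (9.479 − 1.009)·Km = 11.5 − 3.09.
Km = 8.410/8.470 = 0.993 µM; then Vmax = 3.09(0.993+0.326)/0.326 = 12.5 nmol·min⁻¹.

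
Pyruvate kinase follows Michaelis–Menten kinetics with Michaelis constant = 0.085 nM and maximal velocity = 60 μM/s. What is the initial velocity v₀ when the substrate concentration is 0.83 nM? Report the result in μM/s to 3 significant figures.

v = Vmax·[S]/(Km + [S]) = 60 × 0.83 / (0.085 + 0.83)
  = 49.80 / 0.9150 = 54.4 μM/s.

54.4 μM/s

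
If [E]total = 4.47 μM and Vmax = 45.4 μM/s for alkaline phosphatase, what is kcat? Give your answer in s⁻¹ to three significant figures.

10.2 s⁻¹

kcat = Vmax/[E]total = 45.4 μM/s / 4.47 μM = 10.2 s⁻¹.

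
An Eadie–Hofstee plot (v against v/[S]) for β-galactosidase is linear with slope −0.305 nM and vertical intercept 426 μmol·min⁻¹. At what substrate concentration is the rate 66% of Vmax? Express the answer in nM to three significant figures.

0.592 nM

The Eadie–Hofstee slope gives Km = 0.305 nM (slope = −Km).
v/Vmax = [S]/(Km+[S]) = 0.66 ⇒ [S] = Km·0.66/(1−0.66) = 0.305 × 1.941 = 0.592 nM.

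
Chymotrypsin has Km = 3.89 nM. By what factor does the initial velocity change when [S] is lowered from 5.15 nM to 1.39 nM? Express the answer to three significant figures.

Since Vmax cancels, v₂/v₁ = [S]₂(Km+[S]₁) / [S]₁(Km+[S]₂).
= 1.39×(3.89+5.15) / (5.15×(3.89+1.39)) = 12.57/27.19 = 0.462.

0.462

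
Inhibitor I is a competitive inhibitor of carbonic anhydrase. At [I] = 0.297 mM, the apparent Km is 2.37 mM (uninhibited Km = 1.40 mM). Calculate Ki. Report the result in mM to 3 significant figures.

Competitive: Km,app = α·Km with α = 1 + [I]/Ki.
α = Km,app/Km = 2.37/1.40 = 1.693.
Ki = [I]/(α − 1) = 0.297/0.6929 = 0.429 mM.

0.429 mM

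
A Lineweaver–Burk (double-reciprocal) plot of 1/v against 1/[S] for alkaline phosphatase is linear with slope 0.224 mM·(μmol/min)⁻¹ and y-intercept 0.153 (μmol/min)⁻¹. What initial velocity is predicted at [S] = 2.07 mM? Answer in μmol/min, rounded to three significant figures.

3.83 μmol/min

The y-intercept is 1/Vmax, so Vmax = 1/0.153 = 6.54 μmol/min.
The slope is Km/Vmax, so Km = 0.224 × 6.54 = 1.46 mM.
Then v = 6.54 × 2.07/(1.46 + 2.07) = 3.83 μmol/min.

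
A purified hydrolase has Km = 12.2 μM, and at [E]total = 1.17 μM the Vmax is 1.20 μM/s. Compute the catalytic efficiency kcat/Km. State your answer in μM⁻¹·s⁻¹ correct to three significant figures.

kcat = Vmax/[E]total = 1.20/1.17 = 1.03 s⁻¹.
kcat/Km = 1.03/12.2 = 0.0841 μM⁻¹·s⁻¹.

0.0841 μM⁻¹·s⁻¹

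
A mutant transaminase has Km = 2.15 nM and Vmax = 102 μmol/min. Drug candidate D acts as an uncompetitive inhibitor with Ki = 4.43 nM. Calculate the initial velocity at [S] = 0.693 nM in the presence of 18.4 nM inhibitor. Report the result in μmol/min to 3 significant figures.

α = 1 + [I]/Ki = 1 + 18.4/4.43 = 5.153.
For an uncompetitive inhibitor, both parameters are divided by α, giving Vmax/α and Km/α: Km,app = 0.417 nM, Vmax,app = 19.8 μmol/min.
v = Vmax,app·[S]/(Km,app + [S]) = 19.8 × 0.693/(0.417 + 0.693) = 12.4 μmol/min.

12.4 μmol/min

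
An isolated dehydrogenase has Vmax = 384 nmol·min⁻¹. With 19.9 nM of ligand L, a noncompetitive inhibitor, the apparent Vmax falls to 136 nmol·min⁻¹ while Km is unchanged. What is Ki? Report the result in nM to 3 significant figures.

Noncompetitive: Vmax,app = Vmax/α with α = 1 + [I]/Ki.
α = Vmax/Vmax,app = 384/136 = 2.824.
Since α = 1 + [I]/Ki, [I]/Ki = 2.824 − 1 = 1.824 and Ki = 19.9/1.824 = 10.9 nM.

10.9 nM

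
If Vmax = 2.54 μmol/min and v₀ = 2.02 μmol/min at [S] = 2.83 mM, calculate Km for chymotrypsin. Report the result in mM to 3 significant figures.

From v = Vmax[S]/(Km+[S]), Km = [S](Vmax − v)/v.
Km = 2.83 × (2.54 − 2.02) / 2.02 = 1.472/2.02 = 0.729 mM.

0.729 mM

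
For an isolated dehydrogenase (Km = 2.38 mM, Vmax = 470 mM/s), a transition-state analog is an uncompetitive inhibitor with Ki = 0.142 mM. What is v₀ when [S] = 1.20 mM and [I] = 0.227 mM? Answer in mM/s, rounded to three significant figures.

With α = 1 + [I]/Ki = 1 + 0.227/0.142 = 2.599, the uncompetitive rate law is v = (Vmax/α)·[S] / (Km/α + [S]).
v = (470/2.599)×1.20 / (2.38/2.599 + 1.20) = 217.0/2.116 = 103 mM/s.

103 mM/s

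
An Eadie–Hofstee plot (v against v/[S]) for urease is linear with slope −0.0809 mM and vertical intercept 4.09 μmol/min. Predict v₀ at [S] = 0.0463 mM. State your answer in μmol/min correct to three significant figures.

1.49 μmol/min

In the Eadie–Hofstee form v = Vmax − Km·(v/[S]), the slope is −Km and the intercept is Vmax, so Km = 0.0809 mM and Vmax = 4.09 μmol/min.
v = 4.09 × 0.0463/(0.0809 + 0.0463) = 1.49 μmol/min.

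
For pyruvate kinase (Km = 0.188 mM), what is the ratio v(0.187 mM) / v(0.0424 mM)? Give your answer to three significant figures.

2.71

Since Vmax cancels, v₂/v₁ = [S]₂(Km+[S]₁) / [S]₁(Km+[S]₂).
= 0.187×(0.188+0.0424) / (0.0424×(0.188+0.187)) = 0.04308/0.01590 = 2.71.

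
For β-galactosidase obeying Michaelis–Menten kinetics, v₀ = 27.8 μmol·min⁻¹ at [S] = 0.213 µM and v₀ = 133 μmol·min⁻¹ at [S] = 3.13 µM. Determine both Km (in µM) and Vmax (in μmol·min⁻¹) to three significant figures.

In reciprocal form, 1/v = (Km/Vmax)·(1/[S]) + 1/Vmax. The two points give (1/[S], 1/v) = (4.695, 0.03597) and (0.3195, 0.007519).
Slope = (0.03597 − 0.007519)/(4.695 − 0.3195) = 0.006503; intercept = 0.03597 − 0.006503×4.695 = 0.005441.
Vmax = 1/intercept = 184 μmol·min⁻¹; Km = slope × Vmax = 0.006503 × 184 = 1.20 µM.

Km = 1.20 µM; Vmax = 184 μmol·min⁻¹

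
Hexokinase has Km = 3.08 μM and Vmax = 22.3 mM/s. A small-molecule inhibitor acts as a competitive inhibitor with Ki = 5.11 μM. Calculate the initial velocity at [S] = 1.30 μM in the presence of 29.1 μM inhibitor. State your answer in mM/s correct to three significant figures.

1.32 mM/s

With α = 1 + [I]/Ki = 1 + 29.1/5.11 = 6.695, the competitive rate law is v = Vmax[S] / (αKm + [S]).
v = 22.3×1.30 / (6.695×3.08 + 1.30) = 28.99/21.92 = 1.32 mM/s.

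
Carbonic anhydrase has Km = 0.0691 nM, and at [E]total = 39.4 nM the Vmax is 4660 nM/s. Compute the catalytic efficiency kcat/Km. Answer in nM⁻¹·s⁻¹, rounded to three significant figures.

kcat = Vmax/[E]total = 4660/39.4 = 118 s⁻¹.
kcat/Km = 118/0.0691 = 1710 nM⁻¹·s⁻¹.

1710 nM⁻¹·s⁻¹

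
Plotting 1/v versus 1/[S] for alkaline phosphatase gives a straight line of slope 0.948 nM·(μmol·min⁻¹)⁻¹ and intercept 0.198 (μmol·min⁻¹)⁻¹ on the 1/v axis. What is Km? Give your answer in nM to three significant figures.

4.79 nM

y-intercept = 1/Vmax ⇒ Vmax = 5.05 μmol·min⁻¹; slope = Km/Vmax ⇒ Km = slope × Vmax.
Km = 0.948 × 5.05 = 4.79 nM.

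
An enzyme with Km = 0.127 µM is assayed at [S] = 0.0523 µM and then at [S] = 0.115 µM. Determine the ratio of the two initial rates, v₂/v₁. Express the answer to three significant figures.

1.63

The fractional saturations are [S]/(Km+[S]) = 0.0523/0.1793 = 0.2917 and 0.115/0.2420 = 0.4752.
v₂/v₁ is just their ratio: 0.4752/0.2917 = 1.63.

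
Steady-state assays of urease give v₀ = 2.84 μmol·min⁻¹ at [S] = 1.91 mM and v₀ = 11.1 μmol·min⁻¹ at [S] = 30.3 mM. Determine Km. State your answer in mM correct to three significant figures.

From v = Vmax[S]/(Km+[S]), each point gives Vmax = v(Km+[S])/[S].
Equating: 2.84(Km+1.91)/1.91 = 11.1(Km+30.3)/30.3.
1.487·Km + 2.84 = 0.3663·Km + 11.1, so (1.487 − 0.3663)·Km = 11.1 − 2.84.
Km = 8.260/1.121 = 7.37 mM; then Vmax = 2.84(7.37+1.91)/1.91 = 13.8 μmol·min⁻¹.

7.37 mM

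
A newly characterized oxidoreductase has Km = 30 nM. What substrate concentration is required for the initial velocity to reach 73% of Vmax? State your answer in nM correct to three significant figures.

v/Vmax = [S]/(Km+[S]) = 0.73, so [S] = Km·0.73/(1 − 0.73) = 30 × 2.704.
[S] = 81.1 nM.

81.1 nM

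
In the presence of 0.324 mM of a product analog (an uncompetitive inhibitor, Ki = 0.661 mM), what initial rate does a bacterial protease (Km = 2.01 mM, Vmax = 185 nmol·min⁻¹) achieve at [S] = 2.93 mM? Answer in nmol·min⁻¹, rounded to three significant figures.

α = 1 + [I]/Ki = 1 + 0.324/0.661 = 1.490.
For an uncompetitive inhibitor, both parameters are divided by α, giving Vmax/α and Km/α: Km,app = 1.35 mM, Vmax,app = 124 nmol·min⁻¹.
v = Vmax,app·[S]/(Km,app + [S]) = 124 × 2.93/(1.35 + 2.93) = 85.0 nmol·min⁻¹.

85.0 nmol·min⁻¹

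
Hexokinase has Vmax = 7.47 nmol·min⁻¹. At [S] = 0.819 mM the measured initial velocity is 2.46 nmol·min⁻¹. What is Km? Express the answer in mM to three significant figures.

v/Vmax = 2.46/7.47 = 0.3293 = [S]/(Km+[S]).
So Km + [S] = [S]/0.3293 = 2.487 mM, giving Km = 2.487 − 0.819 = 1.67 mM.

1.67 mM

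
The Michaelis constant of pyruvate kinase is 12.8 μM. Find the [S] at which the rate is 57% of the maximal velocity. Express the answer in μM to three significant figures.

v/Vmax = [S]/(Km+[S]) = 0.57, so [S] = Km·0.57/(1 − 0.57) = 12.8 × 1.326.
[S] = 17.0 μM.

17.0 μM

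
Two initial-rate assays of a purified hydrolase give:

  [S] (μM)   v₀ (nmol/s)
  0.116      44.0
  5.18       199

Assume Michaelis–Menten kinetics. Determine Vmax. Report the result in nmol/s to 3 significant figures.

216 nmol/s

In reciprocal form, 1/v = (Km/Vmax)·(1/[S]) + 1/Vmax. The two points give (1/[S], 1/v) = (8.621, 0.02273) and (0.1931, 0.005025).
Slope = (0.02273 − 0.005025)/(8.621 − 0.1931) = 0.002100; intercept = 0.02273 − 0.002100×8.621 = 0.004620.
Vmax = 1/intercept = 216 nmol/s; Km = slope × Vmax = 0.002100 × 216 = 0.455 μM.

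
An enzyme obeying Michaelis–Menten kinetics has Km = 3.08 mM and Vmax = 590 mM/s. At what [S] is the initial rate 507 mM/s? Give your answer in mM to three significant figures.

18.8 mM

Rearranging v = Vmax[S]/(Km+[S]) gives [S] = Km·v/(Vmax − v).
[S] = 3.08 × 507 / (590 − 507) = 1562/83.00 = 18.8 mM.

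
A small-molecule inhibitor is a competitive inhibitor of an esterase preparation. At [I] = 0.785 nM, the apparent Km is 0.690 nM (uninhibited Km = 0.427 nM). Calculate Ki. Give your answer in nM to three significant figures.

1.27 nM

Competitive: Km,app = α·Km with α = 1 + [I]/Ki.
α = Km,app/Km = 0.690/0.427 = 1.616.
Since α = 1 + [I]/Ki, [I]/Ki = 1.616 − 1 = 0.6159 and Ki = 0.785/0.6159 = 1.27 nM.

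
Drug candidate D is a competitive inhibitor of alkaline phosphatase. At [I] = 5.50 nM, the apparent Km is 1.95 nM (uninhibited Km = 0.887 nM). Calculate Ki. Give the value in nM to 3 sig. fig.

4.59 nM

Competitive: Km,app = α·Km with α = 1 + [I]/Ki.
α = Km,app/Km = 1.95/0.887 = 2.198.
Since α = 1 + [I]/Ki, [I]/Ki = 2.198 − 1 = 1.198 and Ki = 5.50/1.198 = 4.59 nM.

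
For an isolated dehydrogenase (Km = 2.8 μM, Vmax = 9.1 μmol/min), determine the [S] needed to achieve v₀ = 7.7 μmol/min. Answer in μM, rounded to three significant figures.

15.4 μM

The required fractional saturation is v/Vmax = 7.7/9.1 = 0.8462.
Then [S]/(Km+[S]) = 0.8462 ⇒ [S] = 2.8 × 0.8462/(1 − 0.8462) = 15.4 μM.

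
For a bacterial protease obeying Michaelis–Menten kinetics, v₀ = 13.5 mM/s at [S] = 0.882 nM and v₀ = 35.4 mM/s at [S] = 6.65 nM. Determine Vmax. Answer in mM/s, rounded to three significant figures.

In reciprocal form, 1/v = (Km/Vmax)·(1/[S]) + 1/Vmax. The two points give (1/[S], 1/v) = (1.134, 0.07407) and (0.1504, 0.02825).
Slope = (0.07407 − 0.02825)/(1.134 − 0.1504) = 0.04660; intercept = 0.07407 − 0.04660×1.134 = 0.02124.
Vmax = 1/intercept = 47.1 mM/s; Km = slope × Vmax = 0.04660 × 47.1 = 2.19 nM.

47.1 mM/s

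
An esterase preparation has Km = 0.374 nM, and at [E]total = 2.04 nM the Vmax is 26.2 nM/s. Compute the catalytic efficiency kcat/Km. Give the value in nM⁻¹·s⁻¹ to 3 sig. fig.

kcat = Vmax/[E]total = 26.2/2.04 = 12.8 s⁻¹.
kcat/Km = 12.8/0.374 = 34.3 nM⁻¹·s⁻¹.

34.3 nM⁻¹·s⁻¹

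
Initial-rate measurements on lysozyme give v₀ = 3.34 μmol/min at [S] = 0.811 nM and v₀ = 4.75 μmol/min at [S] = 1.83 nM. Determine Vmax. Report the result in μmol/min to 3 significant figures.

From v = Vmax[S]/(Km+[S]), each point gives Vmax = v(Km+[S])/[S].
Equating: 3.34(Km+0.811)/0.811 = 4.75(Km+1.83)/1.83.
4.118·Km + 3.34 = 2.596·Km + 4.75, so (4.118 − 2.596)·Km = 4.75 − 3.34.
Km = 1.410/1.523 = 0.926 nM; then Vmax = 3.34(0.926+0.811)/0.811 = 7.15 μmol/min.

7.15 μmol/min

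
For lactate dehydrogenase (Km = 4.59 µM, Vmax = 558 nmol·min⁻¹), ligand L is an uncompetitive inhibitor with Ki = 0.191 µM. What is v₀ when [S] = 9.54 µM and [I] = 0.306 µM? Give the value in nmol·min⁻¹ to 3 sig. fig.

α = 1 + [I]/Ki = 1 + 0.306/0.191 = 2.602.
For an uncompetitive inhibitor, both parameters are divided by α, giving Vmax/α and Km/α: Km,app = 1.76 µM, Vmax,app = 214 nmol·min⁻¹.
v = Vmax,app·[S]/(Km,app + [S]) = 214 × 9.54/(1.76 + 9.54) = 181 nmol·min⁻¹.

181 nmol·min⁻¹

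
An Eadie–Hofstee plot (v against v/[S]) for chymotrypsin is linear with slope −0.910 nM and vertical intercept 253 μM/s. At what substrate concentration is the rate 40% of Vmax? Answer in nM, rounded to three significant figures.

0.607 nM

The Eadie–Hofstee slope gives Km = 0.910 nM (slope = −Km).
v/Vmax = [S]/(Km+[S]) = 0.4 ⇒ [S] = Km·0.4/(1−0.4) = 0.910 × 0.6667 = 0.607 nM.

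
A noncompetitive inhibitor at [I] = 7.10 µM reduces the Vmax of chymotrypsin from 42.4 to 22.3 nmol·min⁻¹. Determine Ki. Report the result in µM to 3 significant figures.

7.88 µM

Noncompetitive: Vmax,app = Vmax/α with α = 1 + [I]/Ki.
α = Vmax/Vmax,app = 42.4/22.3 = 1.901.
Ki = [I]/(α − 1) = 7.10/0.9013 = 7.88 µM.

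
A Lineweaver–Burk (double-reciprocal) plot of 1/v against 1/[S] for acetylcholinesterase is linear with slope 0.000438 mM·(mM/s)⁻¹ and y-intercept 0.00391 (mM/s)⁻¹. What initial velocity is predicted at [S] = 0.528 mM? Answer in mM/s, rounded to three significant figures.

The y-intercept is 1/Vmax, so Vmax = 1/0.00391 = 256 mM/s.
The slope is Km/Vmax, so Km = 0.000438 × 256 = 0.112 mM.
Then v = 256 × 0.528/(0.112 + 0.528) = 211 mM/s.

211 mM/s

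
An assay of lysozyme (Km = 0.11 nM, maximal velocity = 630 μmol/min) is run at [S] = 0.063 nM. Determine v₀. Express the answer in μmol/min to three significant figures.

229 μmol/min

[S]/(Km+[S]) = 0.063/0.1730 = 0.3642, the fractional saturation.
v = 0.3642 × Vmax = 0.3642 × 630 = 229 μmol/min.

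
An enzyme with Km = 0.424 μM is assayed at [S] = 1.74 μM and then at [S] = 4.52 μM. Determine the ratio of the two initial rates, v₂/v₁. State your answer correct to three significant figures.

The fractional saturations are [S]/(Km+[S]) = 1.74/2.164 = 0.8041 and 4.52/4.944 = 0.9142.
v₂/v₁ is just their ratio: 0.9142/0.8041 = 1.14.

1.14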